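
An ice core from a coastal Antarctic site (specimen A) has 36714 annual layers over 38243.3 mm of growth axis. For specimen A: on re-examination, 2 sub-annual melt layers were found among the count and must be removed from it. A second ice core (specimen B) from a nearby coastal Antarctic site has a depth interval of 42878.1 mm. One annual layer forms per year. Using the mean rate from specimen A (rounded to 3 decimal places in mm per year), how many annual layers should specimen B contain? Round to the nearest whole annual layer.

Specimen A: after corrections the count is 36714 − 2 = 36712 annual layers.
A: Mean rate = 38243.3 mm / 36712 years ≈ 1.042 mm/yr.
For B, 42878.1 / 1.042 = 41149.81 years ≈ 41150 annual layers.

41150 annual layers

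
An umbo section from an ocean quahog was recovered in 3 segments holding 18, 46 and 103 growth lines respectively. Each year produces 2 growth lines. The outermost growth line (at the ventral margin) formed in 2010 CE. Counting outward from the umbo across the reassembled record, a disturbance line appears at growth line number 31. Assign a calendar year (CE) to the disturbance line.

Total growth lines = 18 + 46 + 103 = 167.
The disturbance line sits at growth line 31 from the umbo, so 167 − 31 = 136 growth lines formed after it.
136 growth lines at 2 per year is 136 / 2 = 68 years.
The growth line at the ventral margin is 2010 CE, so the disturbance line dates to 2010 − 68 = 1942 CE.

1942 CE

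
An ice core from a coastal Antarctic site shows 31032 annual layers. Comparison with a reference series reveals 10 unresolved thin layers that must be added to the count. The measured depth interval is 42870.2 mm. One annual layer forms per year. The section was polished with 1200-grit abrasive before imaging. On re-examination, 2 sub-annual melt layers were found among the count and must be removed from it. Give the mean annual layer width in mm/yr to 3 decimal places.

Adjusted count: 31032 − 2 + 10 = 31040 annual layers.
Mean rate = 42870.2 mm / 31040 years ≈ 1.381 mm/yr.

1.381 mm/yr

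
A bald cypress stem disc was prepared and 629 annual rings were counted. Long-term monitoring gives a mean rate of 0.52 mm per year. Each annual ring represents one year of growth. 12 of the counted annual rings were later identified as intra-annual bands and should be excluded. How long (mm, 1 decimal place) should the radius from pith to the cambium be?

Correcting the raw count gives 629 − 12 = 617 true annual rings.
Predicted length = 0.52 mm/year × 617 years = 320.8 mm.

320.8 mm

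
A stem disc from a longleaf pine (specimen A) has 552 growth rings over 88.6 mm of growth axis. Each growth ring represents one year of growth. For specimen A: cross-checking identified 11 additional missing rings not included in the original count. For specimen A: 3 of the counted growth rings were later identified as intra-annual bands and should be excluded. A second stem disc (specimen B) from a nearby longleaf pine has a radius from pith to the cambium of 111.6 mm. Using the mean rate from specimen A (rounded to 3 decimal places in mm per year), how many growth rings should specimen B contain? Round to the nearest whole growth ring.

706 growth rings

Specimen A: true growth ring count = 552 − 3 + 11 = 560.
A: 88.6 mm over 560 years gives 88.6 / 560 ≈ 0.158 mm/yr.
For B, 111.6 / 0.158 = 706.33 years ≈ 706 growth rings.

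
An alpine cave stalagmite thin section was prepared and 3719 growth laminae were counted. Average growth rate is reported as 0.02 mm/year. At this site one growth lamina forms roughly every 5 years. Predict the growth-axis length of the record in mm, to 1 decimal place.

371.9 mm

At 5 years per growth lamina, 3719 × 5 = 18595 years.
Length ≈ 0.02 × 18595 = 371.9 mm.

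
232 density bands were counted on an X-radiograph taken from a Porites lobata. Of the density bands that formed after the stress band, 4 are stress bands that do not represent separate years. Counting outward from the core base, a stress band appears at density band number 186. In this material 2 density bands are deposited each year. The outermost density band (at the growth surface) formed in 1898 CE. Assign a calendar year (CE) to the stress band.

1877 CE

232 − 186 = 46 density bands lie beyond the stress band toward the growth surface.
Excluding 4 false density bands: 46 − 4 = 42.
With 2 density bands per year, 42 / 2 = 21 years.
Counting back 21 years from 1898 CE places the stress band in 1898 − 21 = 1877 CE.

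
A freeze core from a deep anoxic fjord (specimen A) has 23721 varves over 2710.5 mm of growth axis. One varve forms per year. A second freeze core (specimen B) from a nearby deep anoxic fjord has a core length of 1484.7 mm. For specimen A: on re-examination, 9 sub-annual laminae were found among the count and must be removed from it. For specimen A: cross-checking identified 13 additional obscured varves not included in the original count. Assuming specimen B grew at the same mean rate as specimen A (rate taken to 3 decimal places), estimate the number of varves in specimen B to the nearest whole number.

Specimen A: true varve count = 23721 − 9 + 13 = 23725.
A: Mean rate = 2710.5 mm / 23725 years ≈ 0.114 mm/yr.
Specimen B: 1484.7 mm / 0.114 mm per year = 13023.68 years ≈ 13024 varves.

13024 varves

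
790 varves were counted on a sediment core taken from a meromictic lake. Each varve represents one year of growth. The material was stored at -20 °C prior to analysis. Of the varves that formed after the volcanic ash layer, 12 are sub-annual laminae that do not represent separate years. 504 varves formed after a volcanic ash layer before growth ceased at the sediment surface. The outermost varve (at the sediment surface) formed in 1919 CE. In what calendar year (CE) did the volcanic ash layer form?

1427 CE

There are 504 varves younger than the volcanic ash layer.
Removing the 12 false varves leaves 504 − 12 = 492 true varves beyond the volcanic ash layer.
1919 − 492 = 1427 CE.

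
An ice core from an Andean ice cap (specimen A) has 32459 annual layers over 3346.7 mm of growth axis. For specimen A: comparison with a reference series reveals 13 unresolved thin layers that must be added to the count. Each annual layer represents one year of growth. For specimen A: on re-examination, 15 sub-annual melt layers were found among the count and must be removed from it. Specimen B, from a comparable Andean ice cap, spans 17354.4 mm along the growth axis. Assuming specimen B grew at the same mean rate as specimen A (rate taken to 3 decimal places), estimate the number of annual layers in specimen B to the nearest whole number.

168489 annual layers

Specimen A: correcting the raw count gives 32459 − 15 + 13 = 32457 true annual layers.
A: Extension rate ≈ 3346.7 / 32457 = 0.103 mm/year.
For B, 17354.4 / 0.103 = 168489.32 years ≈ 168489 annual layers.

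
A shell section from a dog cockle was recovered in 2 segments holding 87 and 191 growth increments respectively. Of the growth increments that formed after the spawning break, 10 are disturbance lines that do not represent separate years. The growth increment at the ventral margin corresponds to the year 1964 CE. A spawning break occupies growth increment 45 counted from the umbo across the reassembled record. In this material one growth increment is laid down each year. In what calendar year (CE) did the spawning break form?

1741 CE

Total growth increments = 87 + 191 = 278.
Between growth increment 45 and the ventral margin there are 278 − 45 = 233 growth increments.
Removing the 10 false growth increments leaves 233 − 10 = 223 true growth increments beyond the spawning break.
The growth increment at the ventral margin is 1964 CE, so the spawning break dates to 1964 − 223 = 1741 CE.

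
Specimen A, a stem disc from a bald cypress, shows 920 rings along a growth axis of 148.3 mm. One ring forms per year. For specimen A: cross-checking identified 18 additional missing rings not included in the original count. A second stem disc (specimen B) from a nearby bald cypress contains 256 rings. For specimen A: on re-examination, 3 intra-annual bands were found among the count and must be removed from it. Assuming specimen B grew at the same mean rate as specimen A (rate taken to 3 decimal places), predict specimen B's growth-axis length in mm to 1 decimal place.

40.7 mm

Specimen A: after corrections the count is 920 − 3 + 18 = 935 rings.
A: 148.3 mm over 935 years gives 148.3 / 935 ≈ 0.159 mm/year.
Length of B = 0.159 × 256 = 40.7 mm.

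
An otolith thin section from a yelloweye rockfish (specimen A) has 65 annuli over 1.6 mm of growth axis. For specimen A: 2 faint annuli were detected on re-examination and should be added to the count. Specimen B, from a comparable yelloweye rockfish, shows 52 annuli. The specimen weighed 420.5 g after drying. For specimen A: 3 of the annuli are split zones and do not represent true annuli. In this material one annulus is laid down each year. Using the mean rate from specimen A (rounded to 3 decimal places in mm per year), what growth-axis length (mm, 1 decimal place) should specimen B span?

1.3 mm

Specimen A: after corrections the count is 65 − 3 + 2 = 64 annuli.
A: Mean rate = 1.6 mm / 64 years ≈ 0.025 mm/year.
Length of B = 0.025 × 52 = 1.3 mm.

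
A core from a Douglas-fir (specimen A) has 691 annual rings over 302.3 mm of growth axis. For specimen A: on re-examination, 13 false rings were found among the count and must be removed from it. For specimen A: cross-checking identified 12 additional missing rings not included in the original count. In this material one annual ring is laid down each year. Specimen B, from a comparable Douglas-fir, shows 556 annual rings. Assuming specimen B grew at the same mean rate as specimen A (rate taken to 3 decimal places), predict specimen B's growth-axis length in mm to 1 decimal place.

243.5 mm

Specimen A: correcting the raw count gives 691 − 13 + 12 = 690 true annual rings.
A: Mean rate = 302.3 mm / 690 years ≈ 0.438 mm/yr.
B's length ≈ 0.438 × 556 = 243.5 mm.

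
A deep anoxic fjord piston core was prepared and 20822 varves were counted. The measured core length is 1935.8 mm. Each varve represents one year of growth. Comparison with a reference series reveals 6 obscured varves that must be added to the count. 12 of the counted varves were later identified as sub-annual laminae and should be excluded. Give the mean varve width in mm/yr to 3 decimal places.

0.093 mm/yr

Adjusted count: 20822 − 12 + 6 = 20816 varves.
1935.8 mm over 20816 years gives 1935.8 / 20816 ≈ 0.093 mm/yr.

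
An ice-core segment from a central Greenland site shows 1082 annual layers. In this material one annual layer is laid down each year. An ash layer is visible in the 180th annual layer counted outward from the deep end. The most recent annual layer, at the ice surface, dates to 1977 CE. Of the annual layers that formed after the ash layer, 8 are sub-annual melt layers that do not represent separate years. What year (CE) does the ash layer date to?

1083 CE

The ash layer sits at annual layer 180 from the deep end, so 1082 − 180 = 902 annual layers formed after it.
Removing the 8 false annual layers leaves 902 − 8 = 894 true annual layers beyond the ash layer.
The annual layer at the ice surface is 1977 CE, so the ash layer dates to 1977 − 894 = 1083 CE.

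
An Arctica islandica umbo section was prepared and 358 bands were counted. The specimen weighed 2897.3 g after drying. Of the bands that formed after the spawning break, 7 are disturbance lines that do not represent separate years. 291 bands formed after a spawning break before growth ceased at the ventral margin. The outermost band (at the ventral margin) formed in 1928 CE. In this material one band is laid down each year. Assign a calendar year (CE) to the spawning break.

There are 291 bands younger than the spawning break.
Removing the 7 false bands leaves 291 − 7 = 284 true bands beyond the spawning break.
The band at the ventral margin is 1928 CE, so the spawning break dates to 1928 − 284 = 1644 CE.

1644 CE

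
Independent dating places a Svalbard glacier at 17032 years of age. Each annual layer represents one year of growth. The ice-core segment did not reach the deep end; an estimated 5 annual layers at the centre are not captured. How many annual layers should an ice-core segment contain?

At one annual layer per year, 17032 years correspond to 17032 annual layers.
Subtracting the 5 annual layers not captured gives 17032 − 5 = 17027 annual layers in the record.

17027 annual layers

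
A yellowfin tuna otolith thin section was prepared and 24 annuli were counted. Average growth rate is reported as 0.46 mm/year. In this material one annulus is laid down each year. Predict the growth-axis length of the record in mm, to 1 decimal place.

11.0 mm

24 years of growth are recorded.
Length ≈ 0.46 × 24 = 11.0 mm.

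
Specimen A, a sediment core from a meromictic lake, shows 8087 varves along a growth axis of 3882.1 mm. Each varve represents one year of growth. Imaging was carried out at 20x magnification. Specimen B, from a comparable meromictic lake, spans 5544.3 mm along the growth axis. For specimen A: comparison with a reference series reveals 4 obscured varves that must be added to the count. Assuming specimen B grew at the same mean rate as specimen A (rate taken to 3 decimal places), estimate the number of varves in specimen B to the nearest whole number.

Specimen A: true varve count = 8087 + 4 = 8091.
A: 3882.1 mm over 8091 years gives 3882.1 / 8091 ≈ 0.480 mm/yr.
Specimen B: 5544.3 mm / 0.480 mm per year = 11550.62 years ≈ 11551 varves.

11551 varves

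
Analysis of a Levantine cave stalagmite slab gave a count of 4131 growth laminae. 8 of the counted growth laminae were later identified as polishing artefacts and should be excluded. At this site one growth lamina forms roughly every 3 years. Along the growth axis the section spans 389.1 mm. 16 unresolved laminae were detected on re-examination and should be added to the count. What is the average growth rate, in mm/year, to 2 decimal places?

0.03 mm/year

True growth lamina count = 4131 − 8 + 16 = 4139.
4139 growth laminae at 3 years each span 4139 × 3 = 12417 years.
389.1 mm over 12417 years gives 389.1 / 12417 ≈ 0.03 mm/year.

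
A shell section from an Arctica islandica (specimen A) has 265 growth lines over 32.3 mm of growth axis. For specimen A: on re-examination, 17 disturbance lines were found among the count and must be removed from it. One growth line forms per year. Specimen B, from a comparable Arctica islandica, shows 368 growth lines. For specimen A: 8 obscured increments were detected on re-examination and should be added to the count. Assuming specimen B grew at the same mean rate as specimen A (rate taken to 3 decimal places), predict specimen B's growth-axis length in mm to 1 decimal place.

46.4 mm

Specimen A: true growth line count = 265 − 17 + 8 = 256.
A: Mean rate = 32.3 mm / 256 years ≈ 0.126 mm per year.
Length of B = 0.126 × 368 = 46.4 mm.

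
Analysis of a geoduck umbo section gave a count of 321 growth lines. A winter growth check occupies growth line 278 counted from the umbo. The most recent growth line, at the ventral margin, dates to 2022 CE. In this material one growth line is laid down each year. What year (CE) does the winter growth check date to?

1979 CE

The winter growth check sits at growth line 278 from the umbo, so 321 − 278 = 43 growth lines formed after it.
2022 − 43 = 1979 CE.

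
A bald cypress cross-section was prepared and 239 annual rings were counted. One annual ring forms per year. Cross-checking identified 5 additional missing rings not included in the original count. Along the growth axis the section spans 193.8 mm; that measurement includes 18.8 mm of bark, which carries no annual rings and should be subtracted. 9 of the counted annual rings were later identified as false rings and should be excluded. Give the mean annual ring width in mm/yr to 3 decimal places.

Adjusted count: 239 − 9 + 5 = 235 annual rings.
Removing the 18.8 mm offcut leaves 193.8 − 18.8 = 175.0 mm.
Mean rate = 175.0 mm / 235 years ≈ 0.745 mm/yr.

0.745 mm/yr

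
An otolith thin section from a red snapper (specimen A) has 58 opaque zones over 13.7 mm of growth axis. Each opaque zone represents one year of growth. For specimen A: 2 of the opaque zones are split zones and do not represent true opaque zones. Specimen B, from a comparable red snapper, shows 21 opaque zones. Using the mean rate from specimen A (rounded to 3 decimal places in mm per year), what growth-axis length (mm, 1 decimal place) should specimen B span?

Specimen A: adjusted count: 58 − 2 = 56 opaque zones.
A: Extension rate ≈ 13.7 / 56 = 0.245 mm/year.
For B, 0.245 mm/year × 21 years = 5.1 mm.

5.1 mm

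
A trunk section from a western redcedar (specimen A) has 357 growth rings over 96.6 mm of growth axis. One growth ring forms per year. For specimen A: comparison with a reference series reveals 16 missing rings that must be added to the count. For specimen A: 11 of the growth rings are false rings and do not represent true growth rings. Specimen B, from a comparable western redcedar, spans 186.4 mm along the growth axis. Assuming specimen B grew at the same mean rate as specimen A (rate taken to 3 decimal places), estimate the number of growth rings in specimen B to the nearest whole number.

698 growth rings

Specimen A: correcting the raw count gives 357 − 11 + 16 = 362 true growth rings.
A: Mean rate = 96.6 mm / 362 years ≈ 0.267 mm/yr.
Specimen B: 186.4 mm / 0.267 mm per year = 698.13 years ≈ 698 growth rings.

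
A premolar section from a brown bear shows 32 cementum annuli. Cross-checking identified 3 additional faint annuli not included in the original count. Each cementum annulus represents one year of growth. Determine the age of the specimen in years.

Adjusted count: 32 + 3 = 35 cementum annuli.
With a one-to-one cementum annulus periodicity this is 35 years.

35 years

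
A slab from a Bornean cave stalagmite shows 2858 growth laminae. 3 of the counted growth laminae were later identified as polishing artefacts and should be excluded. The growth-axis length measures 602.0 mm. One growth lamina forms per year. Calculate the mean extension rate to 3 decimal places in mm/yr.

True growth lamina count = 2858 − 3 = 2855.
Mean rate = 602.0 mm / 2855 years ≈ 0.211 mm/yr.

0.211 mm/yr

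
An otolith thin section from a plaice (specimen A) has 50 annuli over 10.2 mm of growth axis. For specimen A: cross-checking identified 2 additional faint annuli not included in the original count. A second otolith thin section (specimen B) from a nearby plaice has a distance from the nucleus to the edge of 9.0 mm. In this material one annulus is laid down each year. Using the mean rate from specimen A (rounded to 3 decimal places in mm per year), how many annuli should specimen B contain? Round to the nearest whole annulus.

Specimen A: true annulus count = 50 + 2 = 52.
A: Extension rate ≈ 10.2 / 52 = 0.196 mm/yr.
Specimen B: 9.0 mm / 0.196 mm per year = 45.92 years ≈ 46 annuli.

46 annuli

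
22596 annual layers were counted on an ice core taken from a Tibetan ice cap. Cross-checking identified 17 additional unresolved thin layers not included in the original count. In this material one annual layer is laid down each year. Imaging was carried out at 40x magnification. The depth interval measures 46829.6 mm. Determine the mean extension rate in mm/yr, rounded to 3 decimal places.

After corrections the count is 22596 + 17 = 22613 annual layers.
Extension rate ≈ 46829.6 / 22613 = 2.071 mm/yr.

2.071 mm/yr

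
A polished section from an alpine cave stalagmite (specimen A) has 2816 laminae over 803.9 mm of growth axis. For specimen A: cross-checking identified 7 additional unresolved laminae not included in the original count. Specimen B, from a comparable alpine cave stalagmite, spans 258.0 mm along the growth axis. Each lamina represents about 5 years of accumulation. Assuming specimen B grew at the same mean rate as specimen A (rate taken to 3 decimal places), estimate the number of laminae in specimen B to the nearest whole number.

905 laminae

Specimen A: adjusted count: 2816 + 7 = 2823 laminae.
Specimen A: at 5 years per lamina, 2823 × 5 = 14115 years.
A: Mean rate = 803.9 mm / 14115 years ≈ 0.057 mm/yr.
For B, 258.0 / 0.057 = 4526.32 years; at 5 years per lamina that is 4526.32 / 5 ≈ 905 laminae.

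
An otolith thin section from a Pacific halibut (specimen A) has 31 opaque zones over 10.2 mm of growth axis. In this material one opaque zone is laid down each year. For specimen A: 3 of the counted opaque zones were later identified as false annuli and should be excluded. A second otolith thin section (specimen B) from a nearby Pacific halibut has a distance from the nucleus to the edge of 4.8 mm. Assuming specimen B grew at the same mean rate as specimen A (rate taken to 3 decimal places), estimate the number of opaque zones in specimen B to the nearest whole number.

13 opaque zones

Specimen A: correcting the raw count gives 31 − 3 = 28 true opaque zones.
A: Extension rate ≈ 10.2 / 28 = 0.364 mm/yr.
B spans 4.8 / 0.364 = 13.19 years ≈ 13 opaque zones.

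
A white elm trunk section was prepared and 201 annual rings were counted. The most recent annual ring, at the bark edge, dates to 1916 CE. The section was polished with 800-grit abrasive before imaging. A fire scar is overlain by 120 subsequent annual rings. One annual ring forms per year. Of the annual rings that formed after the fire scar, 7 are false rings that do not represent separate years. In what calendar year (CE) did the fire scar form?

There are 120 annual rings younger than the fire scar.
120 − 7 false = 113 true annual rings after the fire scar.
Counting back 113 years from 1916 CE places the fire scar in 1916 − 113 = 1803 CE.

1803 CE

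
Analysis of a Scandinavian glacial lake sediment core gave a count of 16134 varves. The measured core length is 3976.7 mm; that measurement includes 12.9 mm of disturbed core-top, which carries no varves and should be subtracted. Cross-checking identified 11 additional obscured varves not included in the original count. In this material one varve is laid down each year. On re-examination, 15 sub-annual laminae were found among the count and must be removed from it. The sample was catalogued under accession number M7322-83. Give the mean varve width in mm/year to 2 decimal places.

0.25 mm/year

True varve count = 16134 − 15 + 11 = 16130.
Removing the 12.9 mm offcut leaves 3976.7 − 12.9 = 3963.8 mm.
3963.8 mm over 16130 years gives 3963.8 / 16130 ≈ 0.25 mm/year.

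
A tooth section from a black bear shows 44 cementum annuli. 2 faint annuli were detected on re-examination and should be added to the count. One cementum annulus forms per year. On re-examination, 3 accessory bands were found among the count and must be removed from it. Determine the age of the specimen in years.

43 yr

Correcting the raw count gives 44 − 3 + 2 = 43 true cementum annuli.
At one cementum annulus per year, that is 43 years.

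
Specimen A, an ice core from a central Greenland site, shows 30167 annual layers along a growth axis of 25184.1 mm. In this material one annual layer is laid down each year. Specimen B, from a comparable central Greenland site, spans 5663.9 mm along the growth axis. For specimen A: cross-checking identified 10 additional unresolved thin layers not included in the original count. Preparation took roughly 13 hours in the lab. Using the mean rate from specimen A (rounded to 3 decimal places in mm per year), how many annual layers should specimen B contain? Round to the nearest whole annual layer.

6783 annual layers

Specimen A: adjusted count: 30167 + 10 = 30177 annual layers.
A: Extension rate ≈ 25184.1 / 30177 = 0.835 mm/year.
B spans 5663.9 / 0.835 = 6783.11 years ≈ 6783 annual layers.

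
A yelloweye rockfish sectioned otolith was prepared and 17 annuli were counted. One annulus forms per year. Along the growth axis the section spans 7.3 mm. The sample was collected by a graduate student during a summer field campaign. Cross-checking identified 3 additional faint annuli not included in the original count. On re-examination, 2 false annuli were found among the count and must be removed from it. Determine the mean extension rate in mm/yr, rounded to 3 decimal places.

True annulus count = 17 − 2 + 3 = 18.
7.3 mm over 18 years gives 7.3 / 18 ≈ 0.406 mm/yr.

0.406 mm/yr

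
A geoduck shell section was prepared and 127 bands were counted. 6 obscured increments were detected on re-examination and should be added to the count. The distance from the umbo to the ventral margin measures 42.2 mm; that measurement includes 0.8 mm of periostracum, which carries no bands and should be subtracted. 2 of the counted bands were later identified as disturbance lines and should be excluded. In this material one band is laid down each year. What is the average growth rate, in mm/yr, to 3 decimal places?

True band count = 127 − 2 + 6 = 131.
Removing the 0.8 mm offcut leaves 42.2 − 0.8 = 41.4 mm.
Extension rate ≈ 41.4 / 131 = 0.316 mm/yr.

0.316 mm/yr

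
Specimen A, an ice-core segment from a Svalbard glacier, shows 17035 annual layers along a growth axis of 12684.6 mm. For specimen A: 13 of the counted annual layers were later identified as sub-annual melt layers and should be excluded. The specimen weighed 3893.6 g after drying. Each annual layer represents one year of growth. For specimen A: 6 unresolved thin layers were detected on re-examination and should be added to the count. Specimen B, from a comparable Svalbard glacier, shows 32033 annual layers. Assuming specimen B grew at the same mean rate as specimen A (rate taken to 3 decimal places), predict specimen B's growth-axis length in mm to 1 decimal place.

23864.6 mm

Specimen A: correcting the raw count gives 17035 − 13 + 6 = 17028 true annual layers.
A: Mean rate = 12684.6 mm / 17028 years ≈ 0.745 mm/yr.
B's length ≈ 0.745 × 32033 = 23864.6 mm.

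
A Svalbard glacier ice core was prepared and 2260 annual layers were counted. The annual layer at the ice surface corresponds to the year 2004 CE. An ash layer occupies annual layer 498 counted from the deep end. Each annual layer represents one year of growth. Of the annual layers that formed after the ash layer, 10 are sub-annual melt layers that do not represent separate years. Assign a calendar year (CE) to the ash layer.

252 CE

2260 − 498 = 1762 annual layers lie beyond the ash layer toward the ice surface.
Removing the 10 false annual layers leaves 1762 − 10 = 1752 true annual layers beyond the ash layer.
The annual layer at the ice surface is 2004 CE, so the ash layer dates to 2004 − 1752 = 252 CE.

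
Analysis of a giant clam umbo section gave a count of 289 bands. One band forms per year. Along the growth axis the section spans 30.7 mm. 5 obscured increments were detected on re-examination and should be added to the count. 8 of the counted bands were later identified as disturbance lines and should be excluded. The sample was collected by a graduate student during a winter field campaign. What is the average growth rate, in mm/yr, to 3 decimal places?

0.107 mm/yr

Adjusted count: 289 − 8 + 5 = 286 bands.
Mean rate = 30.7 mm / 286 years ≈ 0.107 mm/yr.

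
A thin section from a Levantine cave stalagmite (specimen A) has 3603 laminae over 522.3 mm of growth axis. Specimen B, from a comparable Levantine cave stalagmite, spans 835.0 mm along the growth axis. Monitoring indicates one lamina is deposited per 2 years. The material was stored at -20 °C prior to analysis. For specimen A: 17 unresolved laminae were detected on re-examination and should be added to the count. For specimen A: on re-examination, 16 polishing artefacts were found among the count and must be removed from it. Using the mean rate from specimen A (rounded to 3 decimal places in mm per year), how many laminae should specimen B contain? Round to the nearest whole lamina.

Specimen A: after corrections the count is 3603 − 16 + 17 = 3604 laminae.
Specimen A: at 2 years per lamina, 3604 × 2 = 7208 years.
A: 522.3 mm over 7208 years gives 522.3 / 7208 ≈ 0.072 mm per year.
B spans 835.0 / 0.072 = 11597.22 years; at 2 years per lamina that is 11597.22 / 2 ≈ 5799 laminae.

5799 laminae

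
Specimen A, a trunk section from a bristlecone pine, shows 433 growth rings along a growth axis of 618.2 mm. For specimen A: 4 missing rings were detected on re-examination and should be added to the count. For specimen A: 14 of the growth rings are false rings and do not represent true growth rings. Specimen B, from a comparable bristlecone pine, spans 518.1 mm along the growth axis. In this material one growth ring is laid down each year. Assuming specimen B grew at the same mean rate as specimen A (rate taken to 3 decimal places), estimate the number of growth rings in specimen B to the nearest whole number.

Specimen A: after corrections the count is 433 − 14 + 4 = 423 growth rings.
A: Mean rate = 618.2 mm / 423 years ≈ 1.461 mm per year.
Specimen B: 518.1 mm / 1.461 mm per year = 354.62 years ≈ 355 growth rings.

355 growth rings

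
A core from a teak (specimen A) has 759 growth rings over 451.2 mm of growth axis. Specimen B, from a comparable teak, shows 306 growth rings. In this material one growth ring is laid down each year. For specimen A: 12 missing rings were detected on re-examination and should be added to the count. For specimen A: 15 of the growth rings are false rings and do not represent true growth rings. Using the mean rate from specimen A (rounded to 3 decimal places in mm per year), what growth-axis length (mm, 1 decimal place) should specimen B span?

Specimen A: correcting the raw count gives 759 − 15 + 12 = 756 true growth rings.
A: Mean rate = 451.2 mm / 756 years ≈ 0.597 mm/yr.
Length of B = 0.597 × 306 = 182.7 mm.

182.7 mm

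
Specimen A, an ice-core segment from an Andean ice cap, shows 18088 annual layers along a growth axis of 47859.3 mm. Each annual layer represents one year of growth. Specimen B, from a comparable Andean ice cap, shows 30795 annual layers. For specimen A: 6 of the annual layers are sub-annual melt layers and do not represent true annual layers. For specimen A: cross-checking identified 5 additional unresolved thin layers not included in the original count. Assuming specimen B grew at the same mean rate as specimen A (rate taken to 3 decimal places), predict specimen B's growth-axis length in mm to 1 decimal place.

Specimen A: true annual layer count = 18088 − 6 + 5 = 18087.
A: 47859.3 mm over 18087 years gives 47859.3 / 18087 ≈ 2.646 mm per year.
Length of B = 2.646 × 30795 = 81483.6 mm.

81483.6 mm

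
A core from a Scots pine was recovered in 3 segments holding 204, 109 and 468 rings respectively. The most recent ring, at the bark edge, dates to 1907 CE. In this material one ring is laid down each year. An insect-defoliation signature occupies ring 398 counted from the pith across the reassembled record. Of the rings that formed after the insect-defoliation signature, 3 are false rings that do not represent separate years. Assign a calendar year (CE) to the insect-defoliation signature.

Total rings = 204 + 109 + 468 = 781.
781 − 398 = 383 rings lie beyond the insect-defoliation signature toward the bark edge.
Removing the 3 false rings leaves 383 − 3 = 380 true rings beyond the insect-defoliation signature.
The ring at the bark edge is 1907 CE, so the insect-defoliation signature dates to 1907 − 380 = 1527 CE.

1527 CE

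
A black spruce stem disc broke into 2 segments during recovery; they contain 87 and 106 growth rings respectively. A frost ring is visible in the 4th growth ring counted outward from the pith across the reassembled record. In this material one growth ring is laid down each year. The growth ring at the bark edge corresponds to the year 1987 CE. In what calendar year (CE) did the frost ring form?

1798 CE

Total growth rings = 87 + 106 = 193.
Between growth ring 4 and the bark edge there are 193 − 4 = 189 growth rings.
The growth ring at the bark edge is 1987 CE, so the frost ring dates to 1987 − 189 = 1798 CE.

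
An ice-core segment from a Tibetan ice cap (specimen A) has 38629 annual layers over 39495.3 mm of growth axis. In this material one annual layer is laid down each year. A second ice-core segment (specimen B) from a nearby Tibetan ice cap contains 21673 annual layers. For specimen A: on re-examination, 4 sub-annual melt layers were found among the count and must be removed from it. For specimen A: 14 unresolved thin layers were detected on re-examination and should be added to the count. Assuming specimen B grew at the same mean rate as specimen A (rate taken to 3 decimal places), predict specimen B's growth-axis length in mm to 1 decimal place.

22149.8 mm

Specimen A: adjusted count: 38629 − 4 + 14 = 38639 annual layers.
A: 39495.3 mm over 38639 years gives 39495.3 / 38639 ≈ 1.022 mm/year.
B's length ≈ 1.022 × 21673 = 22149.8 mm.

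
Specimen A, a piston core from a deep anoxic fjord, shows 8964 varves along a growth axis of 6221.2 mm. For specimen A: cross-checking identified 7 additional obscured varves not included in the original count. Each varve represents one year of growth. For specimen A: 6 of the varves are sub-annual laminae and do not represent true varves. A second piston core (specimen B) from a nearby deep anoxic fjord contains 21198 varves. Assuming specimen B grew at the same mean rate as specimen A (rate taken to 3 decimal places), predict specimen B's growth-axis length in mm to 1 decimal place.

14711.4 mm

Specimen A: after corrections the count is 8964 − 6 + 7 = 8965 varves.
A: Extension rate ≈ 6221.2 / 8965 = 0.694 mm/year.
B's length ≈ 0.694 × 21198 = 14711.4 mm.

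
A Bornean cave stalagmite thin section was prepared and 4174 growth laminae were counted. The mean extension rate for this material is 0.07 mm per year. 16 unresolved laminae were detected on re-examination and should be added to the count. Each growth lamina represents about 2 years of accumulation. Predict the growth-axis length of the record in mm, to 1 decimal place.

586.6 mm

Correcting the raw count gives 4174 + 16 = 4190 true growth laminae.
4190 growth laminae at 2 years each span 4190 × 2 = 8380 years.
8380 years at 0.07 mm/year gives 0.07 × 8380 = 586.6 mm.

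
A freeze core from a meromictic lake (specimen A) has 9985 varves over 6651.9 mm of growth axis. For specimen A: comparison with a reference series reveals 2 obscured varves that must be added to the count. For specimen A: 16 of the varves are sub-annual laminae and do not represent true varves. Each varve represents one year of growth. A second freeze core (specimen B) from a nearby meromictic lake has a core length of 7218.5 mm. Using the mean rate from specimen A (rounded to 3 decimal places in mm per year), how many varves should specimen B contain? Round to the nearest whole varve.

10822 varves

Specimen A: after corrections the count is 9985 − 16 + 2 = 9971 varves.
A: 6651.9 mm over 9971 years gives 6651.9 / 9971 ≈ 0.667 mm per year.
Specimen B: 7218.5 mm / 0.667 mm per year = 10822.34 years ≈ 10822 varves.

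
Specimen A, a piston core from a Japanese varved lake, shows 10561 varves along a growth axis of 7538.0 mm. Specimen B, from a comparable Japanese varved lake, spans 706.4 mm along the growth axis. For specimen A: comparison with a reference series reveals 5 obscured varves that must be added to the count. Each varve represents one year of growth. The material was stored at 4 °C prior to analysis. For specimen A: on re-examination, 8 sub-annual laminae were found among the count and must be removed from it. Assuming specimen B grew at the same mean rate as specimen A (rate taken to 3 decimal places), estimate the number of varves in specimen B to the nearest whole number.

Specimen A: correcting the raw count gives 10561 − 8 + 5 = 10558 true varves.
A: Extension rate ≈ 7538.0 / 10558 = 0.714 mm/year.
B spans 706.4 / 0.714 = 989.36 years ≈ 989 varves.

989 varves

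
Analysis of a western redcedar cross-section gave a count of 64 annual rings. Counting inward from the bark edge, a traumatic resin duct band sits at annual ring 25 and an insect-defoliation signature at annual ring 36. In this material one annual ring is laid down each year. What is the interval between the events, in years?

36 − 25 = 11 annual rings lie between the two events.
At one annual ring per year, 11 years elapsed between them.

11 years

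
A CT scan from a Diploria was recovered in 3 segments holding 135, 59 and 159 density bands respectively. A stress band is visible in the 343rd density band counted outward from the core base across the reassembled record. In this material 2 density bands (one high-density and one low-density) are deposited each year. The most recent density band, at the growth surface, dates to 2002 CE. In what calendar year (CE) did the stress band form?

Total density bands = 135 + 59 + 159 = 353.
The stress band sits at density band 343 from the core base, so 353 − 343 = 10 density bands formed after it.
With 2 density bands per year, 10 / 2 = 5 years.
2002 − 5 = 1997 CE.

1997 CE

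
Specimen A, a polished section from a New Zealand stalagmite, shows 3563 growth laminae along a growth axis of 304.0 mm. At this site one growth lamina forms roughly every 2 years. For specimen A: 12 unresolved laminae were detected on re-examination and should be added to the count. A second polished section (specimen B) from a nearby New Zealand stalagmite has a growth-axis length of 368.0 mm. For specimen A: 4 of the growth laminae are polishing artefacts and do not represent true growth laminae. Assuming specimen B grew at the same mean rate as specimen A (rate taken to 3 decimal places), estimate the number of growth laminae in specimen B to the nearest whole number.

Specimen A: true growth lamina count = 3563 − 4 + 12 = 3571.
Specimen A: at 2 years per growth lamina, 3571 × 2 = 7142 years.
A: Mean rate = 304.0 mm / 7142 years ≈ 0.043 mm/year.
For B, 368.0 / 0.043 = 8558.14 years; at 2 years per growth lamina that is 8558.14 / 2 ≈ 4279 growth laminae.

4279 growth laminae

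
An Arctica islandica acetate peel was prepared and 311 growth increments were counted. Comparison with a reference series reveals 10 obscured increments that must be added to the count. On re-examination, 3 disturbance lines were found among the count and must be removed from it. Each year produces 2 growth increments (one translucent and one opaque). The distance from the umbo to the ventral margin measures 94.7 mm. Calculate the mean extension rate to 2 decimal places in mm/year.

True growth increment count = 311 − 3 + 10 = 318.
318 growth increments at 2 per year is 318 / 2 = 159 years.
Mean rate = 94.7 mm / 159 years ≈ 0.60 mm/year.

0.60 mm/year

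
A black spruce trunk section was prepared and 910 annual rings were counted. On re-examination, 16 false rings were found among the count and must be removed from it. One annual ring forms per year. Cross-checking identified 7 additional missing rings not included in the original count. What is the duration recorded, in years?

Correcting the raw count gives 910 − 16 + 7 = 901 true annual rings.
One annual ring per year makes the duration 901 years.

901 years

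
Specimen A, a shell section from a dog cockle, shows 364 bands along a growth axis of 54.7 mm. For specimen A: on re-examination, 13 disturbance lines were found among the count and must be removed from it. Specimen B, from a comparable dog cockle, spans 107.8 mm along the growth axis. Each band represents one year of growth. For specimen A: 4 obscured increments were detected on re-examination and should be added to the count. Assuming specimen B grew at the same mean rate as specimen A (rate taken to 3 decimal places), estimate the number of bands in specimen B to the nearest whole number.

Specimen A: correcting the raw count gives 364 − 13 + 4 = 355 true bands.
A: Extension rate ≈ 54.7 / 355 = 0.154 mm per year.
Specimen B: 107.8 mm / 0.154 mm per year = 700.00 years ≈ 700 bands.

700 bands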